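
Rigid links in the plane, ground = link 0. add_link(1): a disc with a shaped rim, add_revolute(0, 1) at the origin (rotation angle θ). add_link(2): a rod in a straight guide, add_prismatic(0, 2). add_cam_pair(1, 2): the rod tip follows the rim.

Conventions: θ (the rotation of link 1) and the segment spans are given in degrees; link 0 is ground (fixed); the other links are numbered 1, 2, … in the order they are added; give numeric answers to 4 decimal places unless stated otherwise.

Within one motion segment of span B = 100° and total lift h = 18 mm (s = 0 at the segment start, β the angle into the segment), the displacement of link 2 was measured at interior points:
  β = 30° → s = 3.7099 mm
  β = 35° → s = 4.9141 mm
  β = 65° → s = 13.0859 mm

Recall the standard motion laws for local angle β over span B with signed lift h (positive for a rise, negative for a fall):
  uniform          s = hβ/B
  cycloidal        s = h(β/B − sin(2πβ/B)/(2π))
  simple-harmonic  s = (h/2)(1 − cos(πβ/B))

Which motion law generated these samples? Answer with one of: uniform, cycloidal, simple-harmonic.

candidates at β/B = r: uniform s = h·r (linear in β); cycloidal s = h·(r − sin(2πr)/(2π)); simple-harmonic s = (h/2)(1 − cos(πr))
β=30°: printed 3.7099 | uniform 5.4000, cycloidal 2.6754, simple-harmonic 3.7099
β=35°: printed 4.9141 | uniform 6.3000, cycloidal 3.9823, simple-harmonic 4.9141
β=65°: printed 13.0859 | uniform 11.7000, cycloidal 14.0177, simple-harmonic 13.0859
only one law matches every sample → simple-harmonic

simple-harmonic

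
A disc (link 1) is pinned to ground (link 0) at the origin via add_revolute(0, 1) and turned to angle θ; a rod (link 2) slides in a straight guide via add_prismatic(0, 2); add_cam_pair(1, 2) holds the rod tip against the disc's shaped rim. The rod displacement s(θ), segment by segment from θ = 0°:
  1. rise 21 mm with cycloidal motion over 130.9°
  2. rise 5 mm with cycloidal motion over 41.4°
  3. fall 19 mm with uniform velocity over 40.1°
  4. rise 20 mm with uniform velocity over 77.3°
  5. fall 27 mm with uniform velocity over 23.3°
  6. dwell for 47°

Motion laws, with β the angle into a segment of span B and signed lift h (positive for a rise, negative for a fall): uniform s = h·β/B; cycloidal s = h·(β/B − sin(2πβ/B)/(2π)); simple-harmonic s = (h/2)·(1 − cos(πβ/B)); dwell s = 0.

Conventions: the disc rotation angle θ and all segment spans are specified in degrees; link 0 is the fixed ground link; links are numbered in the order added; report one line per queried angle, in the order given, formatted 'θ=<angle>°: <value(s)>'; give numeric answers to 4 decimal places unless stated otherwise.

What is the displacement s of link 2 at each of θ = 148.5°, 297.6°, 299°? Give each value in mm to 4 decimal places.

segment 1 (0° to 130.9°, cycloidal, h = 21) is passed completely: s = 0.0000 + (21) = 21.0000
θ = 148.5° falls in segment 2 (130.9° to 172.3°, cycloidal, h = 5): β = 148.5 − 130.9 = 17.6°, B = 41.4°; Δs = 5·(0.4251 − sin(2π·0.4251)/(2π)) = 1.7649; s = 21.0000 + 1.7649 = 22.7649
segment 2 (130.9° to 172.3°, cycloidal, h = 5) is passed completely: s = 21.0000 + (5) = 26.0000
segment 3 (172.3° to 212.4°, uniform, h = -19) is passed completely: s = 26.0000 + (-19) = 7.0000
segment 4 (212.4° to 289.7°, uniform, h = 20) is passed completely: s = 7.0000 + (20) = 27.0000
θ = 297.6° falls in segment 5 (289.7° to 313°, uniform, h = -27): β = 297.6 − 289.7 = 7.9°, B = 23.3°; Δs = -27·7.9/23.3 = -9.1545; s = 27.0000 − 9.1545 = 17.8455
θ = 299° falls in segment 5 (289.7° to 313°, uniform, h = -27): β = 299 − 289.7 = 9.3°, B = 23.3°; Δs = -27·9.3/23.3 = -10.7768; s = 27.0000 − 10.7768 = 16.2232

θ=148.5°: 22.7649
θ=297.6°: 17.8455
θ=299°: 16.2232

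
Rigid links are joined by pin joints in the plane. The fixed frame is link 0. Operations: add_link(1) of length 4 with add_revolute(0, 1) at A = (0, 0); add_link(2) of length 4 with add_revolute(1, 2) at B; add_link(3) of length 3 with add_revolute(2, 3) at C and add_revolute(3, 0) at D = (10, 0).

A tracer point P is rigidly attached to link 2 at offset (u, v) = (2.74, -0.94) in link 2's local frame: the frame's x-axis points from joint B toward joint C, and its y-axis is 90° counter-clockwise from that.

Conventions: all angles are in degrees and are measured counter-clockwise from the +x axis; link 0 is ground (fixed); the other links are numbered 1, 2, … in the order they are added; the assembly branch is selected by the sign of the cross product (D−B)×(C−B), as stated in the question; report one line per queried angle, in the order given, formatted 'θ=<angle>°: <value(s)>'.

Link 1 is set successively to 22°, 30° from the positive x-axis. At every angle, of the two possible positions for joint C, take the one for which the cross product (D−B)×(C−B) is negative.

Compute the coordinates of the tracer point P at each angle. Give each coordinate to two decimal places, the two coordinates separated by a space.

A=(0,0), D=(10.00,0)
θ=22°: B = A + 4.00·(cos22°, sin22°) = (3.7087, 1.4984)
θ=22°: |BD| = 6.4672
θ=22°: circle(B,4.00) ∩ circle(D,3.00): a=3.7748, h=1.3232
θ=22°:   candidates: C₊=(7.6874,1.9110) cross=8.557; C₋=(7.0743,-0.6633) cross=-8.557
θ=22°:   branch - wants cross < 0 → take C=(7.0743,-0.6633) (cross=-8.557)
θ=22°: ex = (C−B)/|BC| = (0.8414,-0.5404); ey = (0.5404,0.8414)
θ=22°: P = B + 2.74·ex + -0.94·ey = (5.5061,-0.7733)
θ=30°: B = A + 4.00·(cos30°, sin30°) = (3.4641, 2.0000)
θ=30°: |BD| = 6.8351
θ=30°: circle(B,4.00) ∩ circle(D,3.00): a=3.9296, h=0.7472
θ=30°:   candidates: C₊=(7.4403,1.5647) cross=5.107; C₋=(7.0031,0.1357) cross=-5.107
θ=30°:   branch - wants cross < 0 → take C=(7.0031,0.1357) (cross=-5.107)
θ=30°: ex = (C−B)/|BC| = (0.8847,-0.4661); ey = (0.4661,0.8847)
θ=30°: P = B + 2.74·ex + -0.94·ey = (5.4502,-0.1087)

θ=22°: 5.51 -0.77
θ=30°: 5.45 -0.11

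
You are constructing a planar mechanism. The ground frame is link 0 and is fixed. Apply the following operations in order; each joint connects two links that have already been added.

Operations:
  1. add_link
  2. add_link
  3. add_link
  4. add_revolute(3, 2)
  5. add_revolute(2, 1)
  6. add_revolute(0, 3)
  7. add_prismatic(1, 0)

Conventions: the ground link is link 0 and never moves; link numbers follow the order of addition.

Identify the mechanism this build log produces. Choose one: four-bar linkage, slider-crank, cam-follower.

links: 4 (incl. ground); joints: 3 revolute, 1 prismatic, 0 higher (cam) pair, forming one closed loop
4 links, 3 revolutes + 1 prismatic in one loop → slider-crank

slider-crank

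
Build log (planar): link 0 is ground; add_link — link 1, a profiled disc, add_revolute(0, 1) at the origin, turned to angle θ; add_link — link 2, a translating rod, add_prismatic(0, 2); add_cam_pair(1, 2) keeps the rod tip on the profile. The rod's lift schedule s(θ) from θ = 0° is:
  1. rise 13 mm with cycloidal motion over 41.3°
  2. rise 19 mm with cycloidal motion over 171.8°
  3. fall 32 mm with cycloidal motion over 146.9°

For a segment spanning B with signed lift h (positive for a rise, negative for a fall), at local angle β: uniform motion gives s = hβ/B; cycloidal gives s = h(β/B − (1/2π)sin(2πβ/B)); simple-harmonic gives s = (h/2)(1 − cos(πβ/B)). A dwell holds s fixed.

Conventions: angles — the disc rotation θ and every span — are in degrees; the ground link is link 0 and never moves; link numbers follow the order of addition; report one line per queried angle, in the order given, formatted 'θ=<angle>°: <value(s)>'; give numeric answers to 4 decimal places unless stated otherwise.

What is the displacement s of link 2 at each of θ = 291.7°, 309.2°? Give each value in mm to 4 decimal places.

seg 1 [0°–41.3°] cycloidal, h=13: full span → s += 13 → s = 13.0000
seg 2 [41.3°–213.1°] cycloidal, h=19: full span → s += 19 → s = 32.0000
seg 3 [213.1°–360°] cycloidal, h=-32: θ=291.7° here. β=78.6, B=146.9. -32·(0.5351 − sin(2π·0.5351)/(2π)) = -18.2347 → s = 13.7653
seg 3 [213.1°–360°] cycloidal, h=-32: θ=309.2° here. β=96.1, B=146.9. -32·(0.6542 − sin(2π·0.6542)/(2π)) = -25.1316 → s = 6.8684

θ=291.7°: 13.7653
θ=309.2°: 6.8684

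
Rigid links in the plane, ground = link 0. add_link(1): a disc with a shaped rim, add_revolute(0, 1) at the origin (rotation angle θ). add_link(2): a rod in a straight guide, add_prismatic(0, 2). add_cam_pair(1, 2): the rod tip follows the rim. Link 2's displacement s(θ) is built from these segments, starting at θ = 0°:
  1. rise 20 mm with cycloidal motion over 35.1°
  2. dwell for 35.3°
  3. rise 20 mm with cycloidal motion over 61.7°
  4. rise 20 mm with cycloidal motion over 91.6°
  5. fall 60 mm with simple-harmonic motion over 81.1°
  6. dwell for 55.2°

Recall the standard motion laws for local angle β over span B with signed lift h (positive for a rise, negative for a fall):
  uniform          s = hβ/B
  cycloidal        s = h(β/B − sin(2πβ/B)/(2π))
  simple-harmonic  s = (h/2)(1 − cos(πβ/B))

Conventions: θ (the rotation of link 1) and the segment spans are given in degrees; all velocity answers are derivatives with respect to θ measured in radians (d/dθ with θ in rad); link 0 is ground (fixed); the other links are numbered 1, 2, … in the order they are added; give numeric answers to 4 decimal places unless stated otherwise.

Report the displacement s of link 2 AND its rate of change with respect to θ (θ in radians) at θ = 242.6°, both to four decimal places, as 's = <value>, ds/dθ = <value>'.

segment 1 (0° to 35.1°, cycloidal, h = 20) is passed completely: s = 0.0000 + (20) = 20.0000
segment 2 (35.1° to 70.4°, dwell): s unchanged at 20.0000
segment 3 (70.4° to 132.1°, cycloidal, h = 20) is passed completely: s = 20.0000 + (20) = 40.0000
segment 4 (132.1° to 223.7°, cycloidal, h = 20) is passed completely: s = 40.0000 + (20) = 60.0000
θ = 242.6° falls in segment 5 (223.7° to 304.8°, simple-harmonic, h = -60): β = 242.6 − 223.7 = 18.9°, B = 81.1°; Δs = -60/2·(1 − cos(π·0.2330)) = -7.6875; s = 60.0000 − 7.6875 = 52.3125
velocity in seg [223.7°–304.8°] (simple-harmonic), θ in radians: β = 18.9° = 0.3299 rad, B = 81.1° = 1.4155 rad; ds/dθ = (πh/(2B)) sin(πβ/B) = (π·(-60)/(2·1.4155)) sin(π·0.2330) = -44.508959 mm/rad

s = 52.3125, ds/dθ = -44.5090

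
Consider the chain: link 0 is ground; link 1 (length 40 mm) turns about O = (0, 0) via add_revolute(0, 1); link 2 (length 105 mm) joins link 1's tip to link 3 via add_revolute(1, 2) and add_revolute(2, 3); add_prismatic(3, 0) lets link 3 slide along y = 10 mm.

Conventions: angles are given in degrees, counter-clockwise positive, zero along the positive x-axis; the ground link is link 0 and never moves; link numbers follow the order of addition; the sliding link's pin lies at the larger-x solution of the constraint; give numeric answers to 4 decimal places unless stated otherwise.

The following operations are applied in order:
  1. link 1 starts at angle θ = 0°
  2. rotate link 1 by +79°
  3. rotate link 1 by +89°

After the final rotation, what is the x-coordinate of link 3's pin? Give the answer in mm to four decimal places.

geometry: r = 40 mm, L = 105 mm, e = 10 mm; θ starts at 0°
rotate link 1 by +79°: θ ← 0° +79° = 79°
rotate link 1 by +89°: θ ← 79° +89° = 168°
crank pin P = (r cos θ, r sin θ) = (-39.125904, 8.316468)
h = r sin θ − e = 8.316468 − 10 = -1.683532
x = r cos θ + √(L² − h²) = -39.125904 + 104.986503 = 65.860599

65.8606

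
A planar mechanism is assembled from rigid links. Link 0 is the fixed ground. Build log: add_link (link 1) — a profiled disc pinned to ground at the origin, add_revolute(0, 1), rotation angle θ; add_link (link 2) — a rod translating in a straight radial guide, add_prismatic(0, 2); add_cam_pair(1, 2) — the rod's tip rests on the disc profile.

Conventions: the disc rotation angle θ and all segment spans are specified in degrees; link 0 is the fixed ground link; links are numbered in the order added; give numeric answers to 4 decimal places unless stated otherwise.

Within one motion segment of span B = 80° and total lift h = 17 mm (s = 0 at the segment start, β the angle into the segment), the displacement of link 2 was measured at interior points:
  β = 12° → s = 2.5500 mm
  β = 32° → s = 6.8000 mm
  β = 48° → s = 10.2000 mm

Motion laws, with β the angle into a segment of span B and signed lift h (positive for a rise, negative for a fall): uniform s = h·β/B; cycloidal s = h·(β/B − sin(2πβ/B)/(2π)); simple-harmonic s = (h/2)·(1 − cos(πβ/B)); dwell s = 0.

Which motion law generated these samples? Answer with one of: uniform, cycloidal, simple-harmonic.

candidates at β/B = r: uniform s = h·r (linear in β); cycloidal s = h·(r − sin(2πr)/(2π)); simple-harmonic s = (h/2)(1 − cos(πr))
β=12°: printed 2.5500 | uniform 2.5500, cycloidal 0.3611, simple-harmonic 0.9264
β=32°: printed 6.8000 | uniform 6.8000, cycloidal 5.2097, simple-harmonic 5.8734
β=48°: printed 10.2000 | uniform 10.2000, cycloidal 11.7903, simple-harmonic 11.1266
only one law matches every sample → uniform

uniform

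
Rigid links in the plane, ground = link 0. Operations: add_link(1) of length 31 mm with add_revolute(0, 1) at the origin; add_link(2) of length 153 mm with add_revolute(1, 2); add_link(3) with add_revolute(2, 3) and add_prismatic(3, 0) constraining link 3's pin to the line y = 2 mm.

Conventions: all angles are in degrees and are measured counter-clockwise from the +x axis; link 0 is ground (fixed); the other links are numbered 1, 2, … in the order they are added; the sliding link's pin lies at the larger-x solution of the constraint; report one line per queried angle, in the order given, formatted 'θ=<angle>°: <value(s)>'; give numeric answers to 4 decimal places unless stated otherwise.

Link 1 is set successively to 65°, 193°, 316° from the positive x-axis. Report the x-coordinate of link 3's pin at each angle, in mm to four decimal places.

geometry: r = 31 mm, L = 153 mm, e = 2 mm
θ=65°: crank pin P = (r cos θ, r sin θ) = (13.101166, 28.095541)
θ=65°: h = r sin θ − e = 28.095541 − 2 = 26.095541
θ=65°: x = r cos θ + √(L² − h²) = 13.101166 + 150.758160 = 163.859326
θ=193°: crank pin P = (r cos θ, r sin θ) = (-30.205472, -6.973483)
θ=193°: h = r sin θ − e = -6.973483 − 2 = -8.973483
θ=193°: x = r cos θ + √(L² − h²) = -30.205472 + 152.736625 = 122.531153
θ=316°: crank pin P = (r cos θ, r sin θ) = (22.299534, -21.534409)
θ=316°: h = r sin θ − e = -21.534409 − 2 = -23.534409
θ=316°: x = r cos θ + √(L² − h²) = 22.299534 + 151.179137 = 173.478671

θ=65°: 163.8593
θ=193°: 122.5312
θ=316°: 173.4787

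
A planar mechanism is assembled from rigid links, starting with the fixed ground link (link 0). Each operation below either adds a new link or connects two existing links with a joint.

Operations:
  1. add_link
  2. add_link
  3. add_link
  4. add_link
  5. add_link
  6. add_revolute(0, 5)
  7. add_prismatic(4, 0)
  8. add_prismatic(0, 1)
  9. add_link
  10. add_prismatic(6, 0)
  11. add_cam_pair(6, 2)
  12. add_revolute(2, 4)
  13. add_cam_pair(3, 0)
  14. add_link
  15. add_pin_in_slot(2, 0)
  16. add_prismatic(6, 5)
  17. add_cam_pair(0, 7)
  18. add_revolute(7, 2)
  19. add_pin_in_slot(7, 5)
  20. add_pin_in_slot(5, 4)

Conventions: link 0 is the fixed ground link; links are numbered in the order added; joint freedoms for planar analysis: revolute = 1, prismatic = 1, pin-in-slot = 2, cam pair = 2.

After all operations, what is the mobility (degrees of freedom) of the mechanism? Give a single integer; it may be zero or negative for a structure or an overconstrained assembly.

ground; <1,0,0>
#1 <2,0,0>
#2 <3,0,0>
#3 <4,0,0>
#4 <5,0,0>
#5 <6,0,0>
R:0↔5 J1 <6,1,0>
P:4↔0 J1 <6,2,0>
P:0↔1 J1 <6,3,0>
#6 <7,3,0>
P:6↔0 J1 <7,4,0>
C:6↔2 J2 <7,4,1>
R:2↔4 J1 <7,5,1>
C:3↔0 J2 <7,5,2>
#7 <8,5,2>
PS:2↔0 J2 <8,5,3>
P:6↔5 J1 <8,6,3>
C:0↔7 J2 <8,6,4>
R:7↔2 J1 <8,7,4>
PS:7↔5 J2 <8,7,5>
PS:5↔4 J2 <8,7,6>
3×7 − 2×7 − 1×6 = 1

M = 1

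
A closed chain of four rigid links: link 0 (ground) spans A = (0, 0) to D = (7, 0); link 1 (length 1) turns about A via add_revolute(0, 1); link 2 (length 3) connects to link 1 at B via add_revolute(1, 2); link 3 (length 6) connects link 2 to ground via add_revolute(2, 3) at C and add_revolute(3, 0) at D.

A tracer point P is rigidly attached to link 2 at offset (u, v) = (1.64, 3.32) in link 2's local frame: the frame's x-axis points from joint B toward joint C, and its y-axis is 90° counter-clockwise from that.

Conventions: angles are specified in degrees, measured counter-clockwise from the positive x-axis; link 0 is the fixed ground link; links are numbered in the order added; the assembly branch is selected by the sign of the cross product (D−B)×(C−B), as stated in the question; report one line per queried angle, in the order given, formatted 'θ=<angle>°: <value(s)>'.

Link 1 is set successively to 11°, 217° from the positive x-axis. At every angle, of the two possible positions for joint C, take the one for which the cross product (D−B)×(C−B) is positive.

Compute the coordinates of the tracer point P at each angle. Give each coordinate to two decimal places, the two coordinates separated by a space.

A=(0,0), D=(7.00,0)
θ=11°: B = A + 1.00·(cos11°, sin11°) = (0.9816, 0.1908)
θ=11°: |BD| = 6.0214
θ=11°: circle(B,3.00) ∩ circle(D,6.00): a=0.7687, h=2.8998
θ=11°:   candidates: C₊=(1.8418,3.0648) cross=17.461; C₋=(1.6580,-2.7319) cross=-17.461
θ=11°:   branch + wants cross > 0 → take C=(1.8418,3.0648) (cross=17.461)
θ=11°: ex = (C−B)/|BC| = (0.2867,0.9580); ey = (-0.9580,0.2867)
θ=11°: P = B + 1.64·ex + 3.32·ey = (-1.7287,2.7139)
θ=217°: B = A + 1.00·(cos217°, sin217°) = (-0.7986, -0.6018)
θ=217°: |BD| = 7.8218
θ=217°: circle(B,3.00) ∩ circle(D,6.00): a=2.1850, h=2.0557
θ=217°:   candidates: C₊=(1.2217,1.6159) cross=16.079; C₋=(1.5380,-2.4833) cross=-16.079
θ=217°:   branch + wants cross > 0 → take C=(1.2217,1.6159) (cross=16.079)
θ=217°: ex = (C−B)/|BC| = (0.6734,0.7392); ey = (-0.7392,0.6734)
θ=217°: P = B + 1.64·ex + 3.32·ey = (-2.1485,2.8464)

θ=11°: -1.73 2.71
θ=217°: -2.15 2.85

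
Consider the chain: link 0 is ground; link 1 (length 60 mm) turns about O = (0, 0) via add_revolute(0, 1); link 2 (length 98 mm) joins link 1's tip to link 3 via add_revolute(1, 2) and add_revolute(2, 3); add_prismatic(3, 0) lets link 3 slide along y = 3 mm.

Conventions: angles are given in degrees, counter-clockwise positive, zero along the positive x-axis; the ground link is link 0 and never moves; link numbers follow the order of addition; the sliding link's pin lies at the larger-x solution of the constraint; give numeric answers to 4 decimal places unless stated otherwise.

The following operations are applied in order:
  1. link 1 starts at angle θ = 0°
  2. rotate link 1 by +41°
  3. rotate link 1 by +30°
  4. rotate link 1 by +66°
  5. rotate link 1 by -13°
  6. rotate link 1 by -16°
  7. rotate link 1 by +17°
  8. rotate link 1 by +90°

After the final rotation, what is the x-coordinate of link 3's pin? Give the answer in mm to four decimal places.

geometry: r = 60 mm, L = 98 mm, e = 3 mm; θ starts at 0°
rotate link 1 by +41°: θ ← 0° +41° = 41°
rotate link 1 by +30°: θ ← 41° +30° = 71°
rotate link 1 by +66°: θ ← 71° +66° = 137°
rotate link 1 by -13°: θ ← 137° -13° = 124°
rotate link 1 by -16°: θ ← 124° -16° = 108°
rotate link 1 by +17°: θ ← 108° +17° = 125°
rotate link 1 by +90°: θ ← 125° +90° = 215°
crank pin P = (r cos θ, r sin θ) = (-49.149123, -34.414586)
h = r sin θ − e = -34.414586 − 3 = -37.414586
x = r cos θ + √(L² − h²) = -49.149123 + 90.576756 = 41.427633

41.4276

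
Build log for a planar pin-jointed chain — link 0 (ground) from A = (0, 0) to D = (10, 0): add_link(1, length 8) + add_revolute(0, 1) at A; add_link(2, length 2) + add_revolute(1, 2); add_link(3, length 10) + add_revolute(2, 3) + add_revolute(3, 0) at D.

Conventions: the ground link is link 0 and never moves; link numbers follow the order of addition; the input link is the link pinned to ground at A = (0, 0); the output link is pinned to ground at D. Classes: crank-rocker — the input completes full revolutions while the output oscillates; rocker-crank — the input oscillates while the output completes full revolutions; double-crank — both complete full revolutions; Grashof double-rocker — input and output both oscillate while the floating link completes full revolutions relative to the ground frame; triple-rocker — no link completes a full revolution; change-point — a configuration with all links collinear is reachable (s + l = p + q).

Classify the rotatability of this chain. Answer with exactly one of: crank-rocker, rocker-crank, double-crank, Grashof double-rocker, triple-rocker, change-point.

lengths: ground=10, input=8, coupler=2, output=10
sorted: s=2 (shortest), l=10 (longest), p+q=18
s + l = 12 vs p + q = 18
s + l < p + q (Grashof) with shortest = coupler link → Grashof double-rocker

Grashof double-rocker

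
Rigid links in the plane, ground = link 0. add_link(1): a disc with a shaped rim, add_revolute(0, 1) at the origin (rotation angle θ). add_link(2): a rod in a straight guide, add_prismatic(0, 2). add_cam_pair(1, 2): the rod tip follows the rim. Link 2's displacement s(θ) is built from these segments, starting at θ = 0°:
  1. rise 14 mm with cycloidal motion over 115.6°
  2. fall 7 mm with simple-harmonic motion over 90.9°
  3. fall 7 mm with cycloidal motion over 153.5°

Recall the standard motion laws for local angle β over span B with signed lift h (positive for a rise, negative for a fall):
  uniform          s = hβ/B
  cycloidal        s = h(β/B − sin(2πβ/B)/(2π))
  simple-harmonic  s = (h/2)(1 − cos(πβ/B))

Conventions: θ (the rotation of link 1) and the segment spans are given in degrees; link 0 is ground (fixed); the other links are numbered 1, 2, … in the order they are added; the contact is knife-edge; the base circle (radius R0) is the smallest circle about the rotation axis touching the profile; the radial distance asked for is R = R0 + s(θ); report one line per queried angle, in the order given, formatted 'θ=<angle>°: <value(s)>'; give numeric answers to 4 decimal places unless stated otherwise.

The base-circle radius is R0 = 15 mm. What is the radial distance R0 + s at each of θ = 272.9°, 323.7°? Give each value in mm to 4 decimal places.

segment 1 (0° to 115.6°, cycloidal, h = 14) is passed completely: s = 0.0000 + (14) = 14.0000
segment 2 (115.6° to 206.5°, simple-harmonic, h = -7) is passed completely: s = 14.0000 + (-7) = 7.0000
θ = 272.9° falls in segment 3 (206.5° to 360°, cycloidal, h = -7): β = 272.9 − 206.5 = 66.4°, B = 153.5°; Δs = -7·(0.4326 − sin(2π·0.4326)/(2π)) = -2.5700; s = 7.0000 − 2.5700 = 4.4300
θ = 323.7° falls in segment 3 (206.5° to 360°, cycloidal, h = -7): β = 323.7 − 206.5 = 117.2°, B = 153.5°; Δs = -7·(0.7635 − sin(2π·0.7635)/(2π)) = -6.4547; s = 7.0000 − 6.4547 = 0.5453
θ=272.9°: R = R0 + s = 15 + 4.4300 = 19.4300
θ=323.7°: R = R0 + s = 15 + 0.5453 = 15.5453

θ=272.9°: 19.4300
θ=323.7°: 15.5453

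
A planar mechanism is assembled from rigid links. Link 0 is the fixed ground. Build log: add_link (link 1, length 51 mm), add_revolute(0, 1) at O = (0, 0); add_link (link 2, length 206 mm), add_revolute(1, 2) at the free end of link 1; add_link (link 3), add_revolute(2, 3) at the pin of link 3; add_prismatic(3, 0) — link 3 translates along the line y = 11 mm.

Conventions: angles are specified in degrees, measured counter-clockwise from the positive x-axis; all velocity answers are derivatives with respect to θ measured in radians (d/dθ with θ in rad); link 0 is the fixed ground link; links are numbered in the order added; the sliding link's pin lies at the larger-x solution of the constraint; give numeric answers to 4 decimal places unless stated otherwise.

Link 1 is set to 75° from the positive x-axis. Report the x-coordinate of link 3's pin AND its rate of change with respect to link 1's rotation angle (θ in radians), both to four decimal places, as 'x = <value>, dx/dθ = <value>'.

geometry: r = 51 mm, L = 206 mm, e = 11 mm
crank pin P = (r cos θ, r sin θ) = (13.199771, 49.262217)
h = r sin θ − e = 49.262217 − 11 = 38.262217
x = r cos θ + √(L² − h²) = 13.199771 + 202.415421 = 215.615192
dx/dθ = −r sin θ − h·r cos θ/√(L² − h²) (θ in radians; h = 38.262217) = -51.757346

x = 215.6152, dx/dθ = -51.7573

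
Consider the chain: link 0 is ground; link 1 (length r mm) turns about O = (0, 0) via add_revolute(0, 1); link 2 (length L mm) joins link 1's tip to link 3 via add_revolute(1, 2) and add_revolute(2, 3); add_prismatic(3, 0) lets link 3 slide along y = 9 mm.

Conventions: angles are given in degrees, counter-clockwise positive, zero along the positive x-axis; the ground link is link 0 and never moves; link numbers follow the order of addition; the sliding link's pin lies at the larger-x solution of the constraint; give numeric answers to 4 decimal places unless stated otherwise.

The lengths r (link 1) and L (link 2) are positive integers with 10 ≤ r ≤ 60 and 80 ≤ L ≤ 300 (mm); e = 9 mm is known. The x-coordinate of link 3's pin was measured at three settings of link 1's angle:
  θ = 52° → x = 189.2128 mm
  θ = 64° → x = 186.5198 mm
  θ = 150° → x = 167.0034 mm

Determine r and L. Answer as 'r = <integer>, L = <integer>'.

constraint per measurement: (x − r cos θ)² + (r sin θ − e)² = L²
subtracting the θ₁ and θ₂ equations cancels the r² and L² terms:
r = (x₁² − x₂²) / (2[(x₁cos θ₁ + e sin θ₁) − (x₂cos θ₂ + e sin θ₂)]) = 14.9996 → r = 15
L² = (x₁ − r cos θ₁)² + (r sin θ₁ − e)² = 32399.9898 → L = 180.0000 → L = 180
check at θ₃=150°: x = 167.0034 (printed 167.0034) ✓

r = 15, L = 180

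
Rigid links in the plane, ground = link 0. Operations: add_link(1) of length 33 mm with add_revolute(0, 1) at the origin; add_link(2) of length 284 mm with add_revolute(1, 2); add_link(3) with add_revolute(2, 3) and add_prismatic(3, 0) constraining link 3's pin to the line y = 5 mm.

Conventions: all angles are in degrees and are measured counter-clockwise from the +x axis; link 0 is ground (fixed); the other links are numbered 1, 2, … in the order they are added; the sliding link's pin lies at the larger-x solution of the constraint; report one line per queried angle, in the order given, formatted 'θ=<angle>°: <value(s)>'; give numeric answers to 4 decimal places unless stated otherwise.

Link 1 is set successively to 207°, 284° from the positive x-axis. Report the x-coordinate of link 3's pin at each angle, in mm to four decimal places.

geometry: r = 33 mm, L = 284 mm, e = 5 mm
θ=207°: crank pin P = (r cos θ, r sin θ) = (-29.403215, -14.981686)
θ=207°: h = r sin θ − e = -14.981686 − 5 = -19.981686
θ=207°: x = r cos θ + √(L² − h²) = -29.403215 + 283.296192 = 253.892976
θ=284°: crank pin P = (r cos θ, r sin θ) = (7.983423, -32.019759)
θ=284°: h = r sin θ − e = -32.019759 − 5 = -37.019759
θ=284°: x = r cos θ + √(L² − h²) = 7.983423 + 281.576877 = 289.560299

θ=207°: 253.8930
θ=284°: 289.5603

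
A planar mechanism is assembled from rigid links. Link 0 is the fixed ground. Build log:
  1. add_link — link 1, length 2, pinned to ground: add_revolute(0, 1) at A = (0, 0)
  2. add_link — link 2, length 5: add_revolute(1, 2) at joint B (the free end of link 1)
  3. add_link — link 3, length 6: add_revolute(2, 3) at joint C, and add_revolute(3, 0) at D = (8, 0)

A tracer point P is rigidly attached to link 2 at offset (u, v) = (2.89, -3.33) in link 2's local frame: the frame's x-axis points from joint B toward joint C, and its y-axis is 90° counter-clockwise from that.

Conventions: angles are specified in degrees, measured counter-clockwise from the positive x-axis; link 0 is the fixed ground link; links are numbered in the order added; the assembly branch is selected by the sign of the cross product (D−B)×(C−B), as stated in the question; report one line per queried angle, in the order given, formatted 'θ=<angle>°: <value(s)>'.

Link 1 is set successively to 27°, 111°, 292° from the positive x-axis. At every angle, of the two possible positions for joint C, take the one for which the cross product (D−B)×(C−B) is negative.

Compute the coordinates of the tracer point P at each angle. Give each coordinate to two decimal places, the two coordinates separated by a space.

A=(0,0), D=(8.00,0)
θ=27°: B = A + 2.00·(cos27°, sin27°) = (1.7820, 0.9080)
θ=27°: |BD| = 6.2839
θ=27°: circle(B,5.00) ∩ circle(D,6.00): a=2.2667, h=4.4567
θ=27°:   candidates: C₊=(4.6689,4.9904) cross=28.005; C₋=(3.3810,-3.8295) cross=-28.005
θ=27°:   branch - wants cross < 0 → take C=(3.3810,-3.8295) (cross=-28.005)
θ=27°: ex = (C−B)/|BC| = (0.3198,-0.9475); ey = (0.9475,0.3198)
θ=27°: P = B + 2.89·ex + -3.33·ey = (-0.4489,-2.8952)
θ=111°: B = A + 2.00·(cos111°, sin111°) = (-0.7167, 1.8672)
θ=111°: |BD| = 8.9145
θ=111°: circle(B,5.00) ∩ circle(D,6.00): a=3.8403, h=3.2019
θ=111°:   candidates: C₊=(3.7090,4.1937) cross=28.544; C₋=(2.3677,-2.0681) cross=-28.544
θ=111°:   branch - wants cross < 0 → take C=(2.3677,-2.0681) (cross=-28.544)
θ=111°: ex = (C−B)/|BC| = (0.6169,-0.7871); ey = (0.7871,0.6169)
θ=111°: P = B + 2.89·ex + -3.33·ey = (-1.5548,-2.4617)
θ=292°: B = A + 2.00·(cos292°, sin292°) = (0.7492, -1.8544)
θ=292°: |BD| = 7.4842
θ=292°: circle(B,5.00) ∩ circle(D,6.00): a=3.0072, h=3.9946
θ=292°:   candidates: C₊=(2.6729,2.7608) cross=29.896; C₋=(4.6524,-4.9793) cross=-29.896
θ=292°:   branch - wants cross < 0 → take C=(4.6524,-4.9793) (cross=-29.896)
θ=292°: ex = (C−B)/|BC| = (0.7806,-0.6250); ey = (0.6250,0.7806)
θ=292°: P = B + 2.89·ex + -3.33·ey = (0.9240,-6.2601)

θ=27°: -0.45 -2.90
θ=111°: -1.55 -2.46
θ=292°: 0.92 -6.26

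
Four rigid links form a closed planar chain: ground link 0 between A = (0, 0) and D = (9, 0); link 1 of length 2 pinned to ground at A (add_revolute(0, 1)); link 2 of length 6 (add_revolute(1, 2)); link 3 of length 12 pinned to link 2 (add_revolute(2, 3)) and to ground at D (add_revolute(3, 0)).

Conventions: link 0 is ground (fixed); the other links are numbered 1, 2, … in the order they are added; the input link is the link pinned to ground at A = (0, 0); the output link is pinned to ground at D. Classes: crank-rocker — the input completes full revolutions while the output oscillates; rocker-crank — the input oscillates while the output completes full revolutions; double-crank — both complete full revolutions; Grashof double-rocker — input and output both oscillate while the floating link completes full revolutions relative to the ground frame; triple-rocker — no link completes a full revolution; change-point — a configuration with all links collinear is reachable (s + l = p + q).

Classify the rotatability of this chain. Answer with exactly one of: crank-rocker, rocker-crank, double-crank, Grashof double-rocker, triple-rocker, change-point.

lengths: ground=9, input=2, coupler=6, output=12
sorted: s=2 (shortest), l=12 (longest), p+q=15
s + l = 14 vs p + q = 15
s + l < p + q (Grashof) with shortest = input link → crank-rocker

crank-rocker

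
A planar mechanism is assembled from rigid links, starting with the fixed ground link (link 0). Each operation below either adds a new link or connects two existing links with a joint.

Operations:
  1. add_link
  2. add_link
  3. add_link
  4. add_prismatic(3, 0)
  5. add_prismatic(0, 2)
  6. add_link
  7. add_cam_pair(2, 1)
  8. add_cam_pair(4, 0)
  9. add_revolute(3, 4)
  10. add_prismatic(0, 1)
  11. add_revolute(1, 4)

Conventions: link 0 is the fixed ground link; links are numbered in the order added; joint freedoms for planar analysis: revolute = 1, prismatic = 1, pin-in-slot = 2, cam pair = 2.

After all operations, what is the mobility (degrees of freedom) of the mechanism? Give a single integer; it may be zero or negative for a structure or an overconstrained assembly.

ground; <1,0,0>
#1 <2,0,0>
#2 <3,0,0>
#3 <4,0,0>
P:3↔0 J1 <4,1,0>
P:0↔2 J1 <4,2,0>
#4 <5,2,0>
C:2↔1 J2 <5,2,1>
C:4↔0 J2 <5,2,2>
R:3↔4 J1 <5,3,2>
P:0↔1 J1 <5,4,2>
R:1↔4 J1 <5,5,2>
3×4 − 2×5 − 1×2 = 0

M = 0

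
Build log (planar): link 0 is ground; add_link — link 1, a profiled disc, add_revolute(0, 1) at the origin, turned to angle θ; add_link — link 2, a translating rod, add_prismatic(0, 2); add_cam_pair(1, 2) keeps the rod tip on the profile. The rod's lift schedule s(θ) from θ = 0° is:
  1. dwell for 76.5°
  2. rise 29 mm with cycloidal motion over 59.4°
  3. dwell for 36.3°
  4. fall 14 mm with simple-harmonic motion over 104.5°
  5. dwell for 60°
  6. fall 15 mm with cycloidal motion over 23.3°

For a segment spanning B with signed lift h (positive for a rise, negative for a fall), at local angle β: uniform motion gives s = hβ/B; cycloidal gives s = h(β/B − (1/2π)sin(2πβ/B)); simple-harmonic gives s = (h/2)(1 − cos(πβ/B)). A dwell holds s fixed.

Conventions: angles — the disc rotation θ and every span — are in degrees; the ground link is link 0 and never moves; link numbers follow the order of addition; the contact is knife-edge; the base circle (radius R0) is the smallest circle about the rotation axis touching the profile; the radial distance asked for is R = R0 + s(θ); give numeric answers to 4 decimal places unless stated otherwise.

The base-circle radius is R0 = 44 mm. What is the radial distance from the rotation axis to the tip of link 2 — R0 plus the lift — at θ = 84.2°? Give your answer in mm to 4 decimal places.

seg 1 [0°–76.5°] dwell: s stays 0.0000
seg 2 [76.5°–135.9°] cycloidal, h=29: θ=84.2° here. β=7.7, B=59.4. 29·(0.1296 − sin(2π·0.1296)/(2π)) = 0.4021 → s = 0.4021
R = R0 + s = 44 + 0.4021 = 44.4021

44.4021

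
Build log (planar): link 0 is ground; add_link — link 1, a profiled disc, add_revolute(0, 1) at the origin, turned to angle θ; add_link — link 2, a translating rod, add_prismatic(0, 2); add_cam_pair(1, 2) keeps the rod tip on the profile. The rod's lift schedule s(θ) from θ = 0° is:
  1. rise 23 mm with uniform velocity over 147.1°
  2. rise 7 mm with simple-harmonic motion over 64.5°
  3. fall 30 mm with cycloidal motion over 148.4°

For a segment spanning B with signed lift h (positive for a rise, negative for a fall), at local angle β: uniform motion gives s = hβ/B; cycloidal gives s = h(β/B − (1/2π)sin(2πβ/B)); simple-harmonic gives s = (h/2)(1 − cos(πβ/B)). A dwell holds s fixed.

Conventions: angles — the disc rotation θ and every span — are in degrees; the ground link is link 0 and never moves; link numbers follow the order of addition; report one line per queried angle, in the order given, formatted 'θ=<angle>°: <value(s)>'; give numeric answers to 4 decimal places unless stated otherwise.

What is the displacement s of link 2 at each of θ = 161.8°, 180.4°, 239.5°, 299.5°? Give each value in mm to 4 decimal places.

seg 1 [0°–147.1°] uniform, h=23: full span → s += 23 → s = 23.0000
seg 2 [147.1°–211.6°] simple-harmonic, h=7: θ=161.8° here. β=14.7, B=64.5. 7/2·(1 − cos(π·0.2279)) = 0.8594 → s = 23.8594
seg 2 [147.1°–211.6°] simple-harmonic, h=7: θ=180.4° here. β=33.3, B=64.5. 7/2·(1 − cos(π·0.5163)) = 3.6789 → s = 26.6789
seg 2 [147.1°–211.6°] simple-harmonic, h=7: full span → s += 7 → s = 30.0000
seg 3 [211.6°–360°] cycloidal, h=-30: θ=239.5° here. β=27.9, B=148.4. -30·(0.1880 − sin(2π·0.1880)/(2π)) = -1.2232 → s = 28.7768
seg 3 [211.6°–360°] cycloidal, h=-30: θ=299.5° here. β=87.9, B=148.4. -30·(0.5923 − sin(2π·0.5923)/(2π)) = -20.3864 → s = 9.6136

θ=161.8°: 23.8594
θ=180.4°: 26.6789
θ=239.5°: 28.7768
θ=299.5°: 9.6136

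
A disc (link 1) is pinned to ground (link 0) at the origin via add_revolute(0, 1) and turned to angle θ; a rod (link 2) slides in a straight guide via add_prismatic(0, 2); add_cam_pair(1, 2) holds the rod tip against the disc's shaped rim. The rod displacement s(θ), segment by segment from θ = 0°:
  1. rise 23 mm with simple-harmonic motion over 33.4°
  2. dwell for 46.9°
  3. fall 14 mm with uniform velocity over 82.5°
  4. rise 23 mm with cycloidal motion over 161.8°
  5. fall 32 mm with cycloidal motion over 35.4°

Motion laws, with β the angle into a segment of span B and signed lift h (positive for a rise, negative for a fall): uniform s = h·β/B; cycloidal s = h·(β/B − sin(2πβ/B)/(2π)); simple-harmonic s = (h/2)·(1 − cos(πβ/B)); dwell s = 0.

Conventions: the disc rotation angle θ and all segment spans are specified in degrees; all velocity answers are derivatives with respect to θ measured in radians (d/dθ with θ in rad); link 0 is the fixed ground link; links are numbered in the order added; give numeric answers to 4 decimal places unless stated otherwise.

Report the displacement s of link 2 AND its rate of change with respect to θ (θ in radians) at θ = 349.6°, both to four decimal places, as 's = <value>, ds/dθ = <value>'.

segment 1 (0° to 33.4°, simple-harmonic, h = 23) is passed completely: s = 0.0000 + (23) = 23.0000
segment 2 (33.4° to 80.3°, dwell): s unchanged at 23.0000
segment 3 (80.3° to 162.8°, uniform, h = -14) is passed completely: s = 23.0000 + (-14) = 9.0000
segment 4 (162.8° to 324.6°, cycloidal, h = 23) is passed completely: s = 9.0000 + (23) = 32.0000
θ = 349.6° falls in segment 5 (324.6° to 360°, cycloidal, h = -32): β = 349.6 − 324.6 = 25°, B = 35.4°; Δs = -32·(0.7062 − sin(2π·0.7062)/(2π)) = -27.5003; s = 32.0000 − 27.5003 = 4.4997
velocity in seg [324.6°–360°] (cycloidal), θ in radians: β = 25° = 0.4363 rad, B = 35.4° = 0.6178 rad; ds/dθ = (h/B)(1 − cos(2πβ/B)) = ((-32)/0.6178)(1 − cos(2π·0.7062)) = -65.862514 mm/rad

s = 4.4997, ds/dθ = -65.8625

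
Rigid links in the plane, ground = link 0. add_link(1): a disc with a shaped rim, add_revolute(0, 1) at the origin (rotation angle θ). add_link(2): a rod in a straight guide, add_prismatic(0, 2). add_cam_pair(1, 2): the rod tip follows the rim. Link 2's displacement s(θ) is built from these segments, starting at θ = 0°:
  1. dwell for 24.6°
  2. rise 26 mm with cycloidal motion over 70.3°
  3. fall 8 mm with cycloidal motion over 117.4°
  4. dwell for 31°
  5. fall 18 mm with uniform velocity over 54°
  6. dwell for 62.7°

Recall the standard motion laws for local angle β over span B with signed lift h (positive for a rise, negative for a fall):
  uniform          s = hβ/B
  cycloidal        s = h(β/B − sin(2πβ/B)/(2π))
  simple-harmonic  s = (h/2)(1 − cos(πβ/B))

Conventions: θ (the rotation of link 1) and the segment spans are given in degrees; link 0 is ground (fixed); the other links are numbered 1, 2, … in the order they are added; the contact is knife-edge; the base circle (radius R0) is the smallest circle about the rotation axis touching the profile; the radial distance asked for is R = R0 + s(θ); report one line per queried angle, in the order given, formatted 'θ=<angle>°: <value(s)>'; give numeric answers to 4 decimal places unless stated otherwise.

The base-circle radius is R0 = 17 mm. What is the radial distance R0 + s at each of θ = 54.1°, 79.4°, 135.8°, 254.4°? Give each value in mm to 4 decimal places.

segment 1 (0° to 24.6°, dwell): s unchanged at 0.0000
θ = 54.1° falls in segment 2 (24.6° to 94.9°, cycloidal, h = 26): β = 54.1 − 24.6 = 29.5°, B = 70.3°; Δs = 26·(0.4196 − sin(2π·0.4196)/(2π)) = 8.9085; s = 0.0000 + 8.9085 = 8.9085
θ = 79.4° falls in segment 2 (24.6° to 94.9°, cycloidal, h = 26): β = 79.4 − 24.6 = 54.8°, B = 70.3°; Δs = 26·(0.7795 − sin(2π·0.7795)/(2π)) = 24.3345; s = 0.0000 + 24.3345 = 24.3345
segment 2 (24.6° to 94.9°, cycloidal, h = 26) is passed completely: s = 0.0000 + (26) = 26.0000
θ = 135.8° falls in segment 3 (94.9° to 212.3°, cycloidal, h = -8): β = 135.8 − 94.9 = 40.9°, B = 117.4°; Δs = -8·(0.3484 − sin(2π·0.3484)/(2π)) = -1.7494; s = 26.0000 − 1.7494 = 24.2506
segment 3 (94.9° to 212.3°, cycloidal, h = -8) is passed completely: s = 26.0000 + (-8) = 18.0000
segment 4 (212.3° to 243.3°, dwell): s unchanged at 18.0000
θ = 254.4° falls in segment 5 (243.3° to 297.3°, uniform, h = -18): β = 254.4 − 243.3 = 11.1°, B = 54°; Δs = -18·11.1/54 = -3.7000; s = 18.0000 − 3.7000 = 14.3000
θ=54.1°: R = R0 + s = 17 + 8.9085 = 25.9085
θ=79.4°: R = R0 + s = 17 + 24.3345 = 41.3345
θ=135.8°: R = R0 + s = 17 + 24.2506 = 41.2506
θ=254.4°: R = R0 + s = 17 + 14.3000 = 31.3000

θ=54.1°: 25.9085
θ=79.4°: 41.3345
θ=135.8°: 41.2506
θ=254.4°: 31.3000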